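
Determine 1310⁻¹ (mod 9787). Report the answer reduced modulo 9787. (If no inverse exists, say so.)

7598

Apply the Euclidean algorithm to 9787 and 1310:
9787 = 7*1310 + 617
1310 = 2*617 + 76
617 = 8*76 + 9
76 = 8*9 + 4
9 = 2*4 + 1
4 = 4*1 + 0
The gcd is 1. Working backward:
1 = 9 − 2·4
1 = −2·76 + 17·9
1 = 17·617 − 138·76
1 = −138·1310 + 293·617
1 = 293·9787 − 2189·1310
Hence 1310⁻¹ ≡ -2189 ≡ 7598 (mod 9787).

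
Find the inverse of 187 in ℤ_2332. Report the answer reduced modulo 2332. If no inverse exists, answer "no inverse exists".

Compute gcd(187, 2332):
2332 = 12×187 + 88
187 = 2×88 + 11
88 = 8×11 + 0
gcd(187, 2332) = 11 ≠ 1, so 187 has no multiplicative inverse modulo 2332.

no inverse exists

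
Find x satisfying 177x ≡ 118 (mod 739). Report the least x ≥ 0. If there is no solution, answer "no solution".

247

First find gcd(177, 739):
739 = 4×177 + 31
177 = 5×31 + 22
31 = 1×22 + 9
22 = 2×9 + 4
9 = 2×4 + 1
4 = 4×1 + 0
gcd = 1, so a unique solution mod 739 exists.
Back-substitute for the Bézout coefficients:
1 = 9 − 2·4
1 = −2·22 + 5·9
1 = 5·31 − 7·22
1 = −7·177 + 40·31
1 = 40·739 − 167·177
So 177·(-167) ≡ 1 (mod 739), giving 177⁻¹ ≡ 572.
x ≡ 177⁻¹·118 ≡ 572·118 ≡ 247 (mod 739).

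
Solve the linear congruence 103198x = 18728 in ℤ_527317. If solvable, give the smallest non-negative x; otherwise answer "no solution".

First find gcd(103198, 527317):
527317 = 5·103198 + 11327
103198 = 9·11327 + 1255
11327 = 9·1255 + 32
1255 = 39·32 + 7
32 = 4·7 + 4
7 = 1·4 + 3
4 = 1·3 + 1
3 = 3·1 + 0
gcd = 1, so a unique solution mod 527317 exists.
Back-substitute for the Bézout coefficients:
1 = 4 − 3
1 = −7 + 2·4
1 = 2·32 − 9·7
1 = −9·1255 + 353·32
1 = 353·11327 − 3186·1255
1 = −3186·103198 + 29027·11327
1 = 29027·527317 − 148321·103198
So 103198·(-148321) ≡ 1 (mod 527317), giving 103198⁻¹ ≡ 378996.
x ≡ 103198⁻¹·18728 ≡ 378996·18728 ≡ 150268 (mod 527317).

150268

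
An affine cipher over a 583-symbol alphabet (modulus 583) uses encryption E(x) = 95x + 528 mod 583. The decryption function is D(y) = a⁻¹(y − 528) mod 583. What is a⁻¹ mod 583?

Extended Euclidean algorithm:
583 = 6×95 + 13
95 = 7×13 + 4
13 = 3×4 + 1
4 = 4×1 + 0
Since gcd(95, 583) = 1, back-substitute to write 1 as a combination:
1 = 13 − 3·4
1 = −3·95 + 22·13
1 = 22·583 − 135·95
So 95·(-135) ≡ 1 (mod 583), and -135 ≡ 448 (mod 583).

448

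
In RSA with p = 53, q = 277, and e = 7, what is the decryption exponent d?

φ(n) = (p−1)(q−1) = 52·276 = 14352.
Need d with 7·d ≡ 1 (mod 14352). Apply the extended Euclidean algorithm:
14352 = 2050×7 + 2
7 = 3×2 + 1
2 = 2×1 + 0
Back-substitute:
1 = 7 − 3·2
1 = −3·14352 + 6151·7
So 7·6151 ≡ 1 (mod 14352), hence d = 6151.

6151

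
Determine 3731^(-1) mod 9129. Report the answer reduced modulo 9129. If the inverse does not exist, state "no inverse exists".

Run Euclid on (9129, 3731):
9129 = 2·3731 + 1667
3731 = 2·1667 + 397
1667 = 4·397 + 79
397 = 5·79 + 2
79 = 39·2 + 1
2 = 2·1 + 0
gcd = 1, so the inverse exists. Back-substitute:
1 = 79 − 39·2
1 = −39·397 + 196·79
1 = 196·1667 − 823·397
1 = −823·3731 + 1842·1667
1 = 1842·9129 − 4507·3731
Hence 3731⁻¹ ≡ -4507 ≡ 4622 (mod 9129).

4622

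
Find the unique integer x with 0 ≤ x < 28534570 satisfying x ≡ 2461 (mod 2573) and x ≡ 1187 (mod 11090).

5024957

Write x = 2461 + 2573·k. Then 2573·k ≡ 1187 − 2461 ≡ 9816 (mod 11090).
Need 2573⁻¹ mod 11090. Extended Euclid on (11090, 2573):
11090 = 4*2573 + 798
2573 = 3*798 + 179
798 = 4*179 + 82
179 = 2*82 + 15
82 = 5*15 + 7
15 = 2*7 + 1
7 = 7*1 + 0
Back-substitute:
1 = 15 − 2·7
1 = −2·82 + 11·15
1 = 11·179 − 24·82
1 = −24·798 + 107·179
1 = 107·2573 − 345·798
1 = −345·11090 + 1487·2573
2573⁻¹ ≡ 1487 (mod 11090), so k ≡ 1487·9816 ≡ 1952 (mod 11090).
x = 2461 + 2573·1952 = 5024957.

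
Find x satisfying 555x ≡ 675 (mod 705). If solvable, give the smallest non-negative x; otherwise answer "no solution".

19

First find gcd(555, 705):
705 = 1*555 + 150
555 = 3*150 + 105
150 = 1*105 + 45
105 = 2*45 + 15
45 = 3*15 + 0
gcd = 15 and 15 | 675, so solutions exist. Divide through by 15: 37x ≡ 45 (mod 47).
Now find 37⁻¹ mod 47:
47 = 1×37 + 10
37 = 3×10 + 7
10 = 1×7 + 3
7 = 2×3 + 1
3 = 3×1 + 0
Back-substitute:
1 = 7 − 2·3
1 = −2·10 + 3·7
1 = 3·37 − 11·10
1 = −11·47 + 14·37
So 37⁻¹ ≡ 14 (mod 47).
Then x ≡ 14·45 ≡ 19 (mod 47); the smallest non-negative solution is x = 19.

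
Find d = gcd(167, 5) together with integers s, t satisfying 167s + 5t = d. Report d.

Euclidean algorithm:
167 = 33*5 + 2
5 = 2*2 + 1
2 = 2*1 + 0
gcd(167, 5) = 1.
Express as a combination:
1 = 5 − 2·2
1 = −2·167 + 67·5
So 1 = (-2)·167 + (67)·5.

1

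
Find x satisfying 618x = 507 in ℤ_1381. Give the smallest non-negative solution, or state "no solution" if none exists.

1174

First find gcd(618, 1381):
1381 = 2*618 + 145
618 = 4*145 + 38
145 = 3*38 + 31
38 = 1*31 + 7
31 = 4*7 + 3
7 = 2*3 + 1
3 = 3*1 + 0
gcd = 1, so a unique solution mod 1381 exists.
Back-substitute for the Bézout coefficients:
1 = 7 − 2·3
1 = −2·31 + 9·7
1 = 9·38 − 11·31
1 = −11·145 + 42·38
1 = 42·618 − 179·145
1 = −179·1381 + 400·618
So 618·(400) ≡ 1 (mod 1381), giving 618⁻¹ ≡ 400.
x ≡ 618⁻¹·507 ≡ 400·507 ≡ 1174 (mod 1381).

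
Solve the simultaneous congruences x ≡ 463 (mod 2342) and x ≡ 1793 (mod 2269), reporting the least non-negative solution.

3391679

Write x = 463 + 2342·k. Then 2342·k ≡ 1793 − 463 ≡ 1330 (mod 2269).
Need 2342⁻¹ mod 2269. Extended Euclid on (2269, 73):
2269 = 31·73 + 6
73 = 12·6 + 1
6 = 6·1 + 0
Back-substitute:
1 = 73 − 12·6
1 = −12·2269 + 373·73
2342⁻¹ ≡ 373 (mod 2269), so k ≡ 373·1330 ≡ 1448 (mod 2269).
x = 463 + 2342·1448 = 3391679.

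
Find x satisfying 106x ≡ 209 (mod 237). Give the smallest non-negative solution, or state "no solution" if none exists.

First find gcd(106, 237):
237 = 2·106 + 25
106 = 4·25 + 6
25 = 4·6 + 1
6 = 6·1 + 0
gcd = 1, so a unique solution mod 237 exists.
Back-substitute for the Bézout coefficients:
1 = 25 − 4·6
1 = −4·106 + 17·25
1 = 17·237 − 38·106
So 106·(-38) ≡ 1 (mod 237), giving 106⁻¹ ≡ 199.
x ≡ 106⁻¹·209 ≡ 199·209 ≡ 116 (mod 237).

116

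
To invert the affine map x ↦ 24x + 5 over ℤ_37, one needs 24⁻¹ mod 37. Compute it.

gcd(37, 24) by repeated division:
37 = 1*24 + 13
24 = 1*13 + 11
13 = 1*11 + 2
11 = 5*2 + 1
2 = 2*1 + 0
gcd = 1, so the inverse exists. Back-substitute:
1 = 11 − 5·2
1 = −5·13 + 6·11
1 = 6·24 − 11·13
1 = −11·37 + 17·24
So 24·17 ≡ 1 (mod 37).

17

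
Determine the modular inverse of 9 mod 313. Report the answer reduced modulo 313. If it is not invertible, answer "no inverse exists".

Apply the Euclidean algorithm to 313 and 9:
313 = 34*9 + 7
9 = 1*7 + 2
7 = 3*2 + 1
2 = 2*1 + 0
The gcd is 1. Working backward:
1 = 7 − 3·2
1 = −3·9 + 4·7
1 = 4·313 − 139·9
Thus 9·(-139) ≡ 1 (mod 313); reducing, -139 mod 313 = 174.

174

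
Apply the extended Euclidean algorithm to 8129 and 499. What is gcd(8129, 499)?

1

Apply Euclid's algorithm to 8129 and 499:
8129 = 16*499 + 145
499 = 3*145 + 64
145 = 2*64 + 17
64 = 3*17 + 13
17 = 1*13 + 4
13 = 3*4 + 1
4 = 4*1 + 0
gcd(8129, 499) = 1.
Express as a combination:
1 = 13 − 3·4
1 = −3·17 + 4·13
1 = 4·64 − 15·17
1 = −15·145 + 34·64
1 = 34·499 − 117·145
1 = −117·8129 + 1906·499
So 1 = (-117)·8129 + (1906)·499.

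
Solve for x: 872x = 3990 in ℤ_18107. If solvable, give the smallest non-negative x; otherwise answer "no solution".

First find gcd(872, 18107):
18107 = 20·872 + 667
872 = 1·667 + 205
667 = 3·205 + 52
205 = 3·52 + 49
52 = 1·49 + 3
49 = 16·3 + 1
3 = 3·1 + 0
gcd = 1, so a unique solution mod 18107 exists.
Back-substitute for the Bézout coefficients:
1 = 49 − 16·3
1 = −16·52 + 17·49
1 = 17·205 − 67·52
1 = −67·667 + 218·205
1 = 218·872 − 285·667
1 = −285·18107 + 5918·872
So 872·(5918) ≡ 1 (mod 18107), giving 872⁻¹ ≡ 5918.
x ≡ 872⁻¹·3990 ≡ 5918·3990 ≡ 1292 (mod 18107).

1292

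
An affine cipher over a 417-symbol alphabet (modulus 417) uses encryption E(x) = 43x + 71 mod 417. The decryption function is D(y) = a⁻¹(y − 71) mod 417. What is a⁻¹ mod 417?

97

Run Euclid on (417, 43):
417 = 9*43 + 30
43 = 1*30 + 13
30 = 2*13 + 4
13 = 3*4 + 1
4 = 4*1 + 0
Since gcd(43, 417) = 1, back-substitute to write 1 as a combination:
1 = 13 − 3·4
1 = −3·30 + 7·13
1 = 7·43 − 10·30
1 = −10·417 + 97·43
So 43·97 ≡ 1 (mod 417).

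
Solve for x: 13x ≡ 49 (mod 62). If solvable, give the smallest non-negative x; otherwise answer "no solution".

First find gcd(13, 62):
62 = 4*13 + 10
13 = 1*10 + 3
10 = 3*3 + 1
3 = 3*1 + 0
gcd = 1, so a unique solution mod 62 exists.
Back-substitute for the Bézout coefficients:
1 = 10 − 3·3
1 = −3·13 + 4·10
1 = 4·62 − 19·13
So 13·(-19) ≡ 1 (mod 62), giving 13⁻¹ ≡ 43.
x ≡ 13⁻¹·49 ≡ 43·49 ≡ 61 (mod 62).

61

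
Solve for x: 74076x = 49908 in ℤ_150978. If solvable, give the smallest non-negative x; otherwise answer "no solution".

14977

First find gcd(74076, 150978):
150978 = 2·74076 + 2826
74076 = 26·2826 + 600
2826 = 4·600 + 426
600 = 1·426 + 174
426 = 2·174 + 78
174 = 2·78 + 18
78 = 4·18 + 6
18 = 3·6 + 0
gcd = 6 and 6 | 49908, so solutions exist. Divide through by 6: 12346x ≡ 8318 (mod 25163).
Now find 12346⁻¹ mod 25163:
25163 = 2×12346 + 471
12346 = 26×471 + 100
471 = 4×100 + 71
100 = 1×71 + 29
71 = 2×29 + 13
29 = 2×13 + 3
13 = 4×3 + 1
3 = 3×1 + 0
Back-substitute:
1 = 13 − 4·3
1 = −4·29 + 9·13
1 = 9·71 − 22·29
1 = −22·100 + 31·71
1 = 31·471 − 146·100
1 = −146·12346 + 3827·471
1 = 3827·25163 − 7800·12346
So 12346·(-7800) ≡ 1 (mod 25163), i.e. 12346⁻¹ ≡ 17363.
Then x ≡ 17363·8318 ≡ 14977 (mod 25163); the smallest non-negative solution is x = 14977.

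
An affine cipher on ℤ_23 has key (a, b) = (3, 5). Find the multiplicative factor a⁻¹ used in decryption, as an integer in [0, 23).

8

Extended Euclidean algorithm:
23 = 7·3 + 2
3 = 1·2 + 1
2 = 2·1 + 0
gcd = 1, so the inverse exists. Back-substitute:
1 = 3 − 2
1 = −23 + 8·3
So 3·8 ≡ 1 (mod 23).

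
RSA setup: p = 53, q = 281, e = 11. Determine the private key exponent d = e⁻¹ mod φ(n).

3971

φ(n) = (p−1)(q−1) = 52·280 = 14560.
Need d with 11·d ≡ 1 (mod 14560). Apply the extended Euclidean algorithm:
14560 = 1323*11 + 7
11 = 1*7 + 4
7 = 1*4 + 3
4 = 1*3 + 1
3 = 3*1 + 0
Back-substitute:
1 = 4 − 3
1 = −7 + 2·4
1 = 2·11 − 3·7
1 = −3·14560 + 3971·11
So 11·3971 ≡ 1 (mod 14560), hence d = 3971.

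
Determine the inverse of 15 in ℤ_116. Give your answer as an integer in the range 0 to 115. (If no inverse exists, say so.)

31

gcd(116, 15) by repeated division:
116 = 7×15 + 11
15 = 1×11 + 4
11 = 2×4 + 3
4 = 1×3 + 1
3 = 3×1 + 0
Since gcd(15, 116) = 1, back-substitute to write 1 as a combination:
1 = 4 − 3
1 = −11 + 3·4
1 = 3·15 − 4·11
1 = −4·116 + 31·15
So 15·31 ≡ 1 (mod 116).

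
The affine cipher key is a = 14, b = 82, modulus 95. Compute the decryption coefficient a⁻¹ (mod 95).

34

gcd(95, 14) by repeated division:
95 = 6×14 + 11
14 = 1×11 + 3
11 = 3×3 + 2
3 = 1×2 + 1
2 = 2×1 + 0
Since gcd(14, 95) = 1, back-substitute to write 1 as a combination:
1 = 3 − 2
1 = −11 + 4·3
1 = 4·14 − 5·11
1 = −5·95 + 34·14
So 14·34 ≡ 1 (mod 95).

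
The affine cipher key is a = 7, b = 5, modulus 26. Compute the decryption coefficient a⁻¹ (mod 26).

15

Extended Euclidean algorithm:
26 = 3*7 + 5
7 = 1*5 + 2
5 = 2*2 + 1
2 = 2*1 + 0
The gcd is 1. Working backward:
1 = 5 − 2·2
1 = −2·7 + 3·5
1 = 3·26 − 11·7
So 7·(-11) ≡ 1 (mod 26), and -11 ≡ 15 (mod 26).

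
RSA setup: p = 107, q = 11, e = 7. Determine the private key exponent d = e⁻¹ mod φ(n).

φ(n) = (p−1)(q−1) = 106·10 = 1060.
Need d with 7·d ≡ 1 (mod 1060). Apply the extended Euclidean algorithm:
1060 = 151×7 + 3
7 = 2×3 + 1
3 = 3×1 + 0
Back-substitute:
1 = 7 − 2·3
1 = −2·1060 + 303·7
So 7·303 ≡ 1 (mod 1060), hence d = 303.

303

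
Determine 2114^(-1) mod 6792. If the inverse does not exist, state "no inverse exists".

Euclidean algorithm on 6792, 2114:
6792 = 3*2114 + 450
2114 = 4*450 + 314
450 = 1*314 + 136
314 = 2*136 + 42
136 = 3*42 + 10
42 = 4*10 + 2
10 = 5*2 + 0
gcd(2114, 6792) = 2 ≠ 1, so 2114 has no multiplicative inverse modulo 6792.

no inverse exists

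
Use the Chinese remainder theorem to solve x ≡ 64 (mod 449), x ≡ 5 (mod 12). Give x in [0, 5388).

Write x = 64 + 449·k. Then 449·k ≡ 5 − 64 ≡ 1 (mod 12).
Need 449⁻¹ mod 12. Extended Euclid on (12, 5):
12 = 2·5 + 2
5 = 2·2 + 1
2 = 2·1 + 0
Back-substitute:
1 = 5 − 2·2
1 = −2·12 + 5·5
449⁻¹ ≡ 5 (mod 12), so k ≡ 5·1 ≡ 5 (mod 12).
x = 64 + 449·5 = 2309.

2309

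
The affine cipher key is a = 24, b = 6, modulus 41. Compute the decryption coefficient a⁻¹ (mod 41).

12

Apply the Euclidean algorithm to 41 and 24:
41 = 1×24 + 17
24 = 1×17 + 7
17 = 2×7 + 3
7 = 2×3 + 1
3 = 3×1 + 0
gcd = 1, so the inverse exists. Back-substitute:
1 = 7 − 2·3
1 = −2·17 + 5·7
1 = 5·24 − 7·17
1 = −7·41 + 12·24
So 24·12 ≡ 1 (mod 41).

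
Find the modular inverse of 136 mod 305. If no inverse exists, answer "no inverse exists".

231

Run Euclid on (305, 136):
305 = 2·136 + 33
136 = 4·33 + 4
33 = 8·4 + 1
4 = 4·1 + 0
gcd = 1, so the inverse exists. Back-substitute:
1 = 33 − 8·4
1 = −8·136 + 33·33
1 = 33·305 − 74·136
So 136·(-74) ≡ 1 (mod 305), and -74 ≡ 231 (mod 305).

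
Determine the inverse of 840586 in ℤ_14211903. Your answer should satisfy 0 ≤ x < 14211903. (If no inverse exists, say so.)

10780684

Extended Euclidean algorithm:
14211903 = 16*840586 + 762527
840586 = 1*762527 + 78059
762527 = 9*78059 + 59996
78059 = 1*59996 + 18063
59996 = 3*18063 + 5807
18063 = 3*5807 + 642
5807 = 9*642 + 29
642 = 22*29 + 4
29 = 7*4 + 1
4 = 4*1 + 0
gcd = 1, so the inverse exists. Back-substitute:
1 = 29 − 7·4
1 = −7·642 + 155·29
1 = 155·5807 − 1402·642
1 = −1402·18063 + 4361·5807
1 = 4361·59996 − 14485·18063
1 = −14485·78059 + 18846·59996
1 = 18846·762527 − 184099·78059
1 = −184099·840586 + 202945·762527
1 = 202945·14211903 − 3431219·840586
Hence 840586⁻¹ ≡ -3431219 ≡ 10780684 (mod 14211903).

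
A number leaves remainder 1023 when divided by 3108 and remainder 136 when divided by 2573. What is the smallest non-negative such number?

728295

Write x = 1023 + 3108·k. Then 3108·k ≡ 136 − 1023 ≡ 1686 (mod 2573).
Need 3108⁻¹ mod 2573. Extended Euclid on (2573, 535):
2573 = 4×535 + 433
535 = 1×433 + 102
433 = 4×102 + 25
102 = 4×25 + 2
25 = 12×2 + 1
2 = 2×1 + 0
Back-substitute:
1 = 25 − 12·2
1 = −12·102 + 49·25
1 = 49·433 − 208·102
1 = −208·535 + 257·433
1 = 257·2573 − 1236·535
3108⁻¹ ≡ 1337 (mod 2573), so k ≡ 1337·1686 ≡ 234 (mod 2573).
x = 1023 + 3108·234 = 728295.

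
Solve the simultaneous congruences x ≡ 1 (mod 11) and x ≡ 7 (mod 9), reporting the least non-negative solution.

Write x = 1 + 11·k. Then 11·k ≡ 7 − 1 ≡ 6 (mod 9).
Need 11⁻¹ mod 9. Extended Euclid on (9, 2):
9 = 4*2 + 1
2 = 2*1 + 0
Back-substitute:
1 = 9 − 4·2
11⁻¹ ≡ 5 (mod 9), so k ≡ 5·6 ≡ 3 (mod 9).
x = 1 + 11·3 = 34.

34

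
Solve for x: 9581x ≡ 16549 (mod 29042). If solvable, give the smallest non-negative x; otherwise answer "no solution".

First find gcd(9581, 29042):
29042 = 3×9581 + 299
9581 = 32×299 + 13
299 = 23×13 + 0
gcd = 13 and 13 | 16549, so solutions exist. Divide through by 13: 737x ≡ 1273 (mod 2234).
Now find 737⁻¹ mod 2234:
2234 = 3·737 + 23
737 = 32·23 + 1
23 = 23·1 + 0
Back-substitute:
1 = 737 − 32·23
1 = −32·2234 + 97·737
So 737⁻¹ ≡ 97 (mod 2234).
Then x ≡ 97·1273 ≡ 611 (mod 2234); the smallest non-negative solution is x = 611.

611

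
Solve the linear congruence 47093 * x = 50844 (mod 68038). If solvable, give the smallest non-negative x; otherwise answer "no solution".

4750

First find gcd(47093, 68038):
68038 = 1*47093 + 20945
47093 = 2*20945 + 5203
20945 = 4*5203 + 133
5203 = 39*133 + 16
133 = 8*16 + 5
16 = 3*5 + 1
5 = 5*1 + 0
gcd = 1, so a unique solution mod 68038 exists.
Back-substitute for the Bézout coefficients:
1 = 16 − 3·5
1 = −3·133 + 25·16
1 = 25·5203 − 978·133
1 = −978·20945 + 3937·5203
1 = 3937·47093 − 8852·20945
1 = −8852·68038 + 12789·47093
So 47093·(12789) ≡ 1 (mod 68038), giving 47093⁻¹ ≡ 12789.
x ≡ 47093⁻¹·50844 ≡ 12789·50844 ≡ 4750 (mod 68038).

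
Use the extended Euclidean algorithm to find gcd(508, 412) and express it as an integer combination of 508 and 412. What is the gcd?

4

Euclidean algorithm:
508 = 1·412 + 96
412 = 4·96 + 28
96 = 3·28 + 12
28 = 2·12 + 4
12 = 3·4 + 0
gcd(508, 412) = 4.
Back-substituting:
4 = 28 − 2·12
4 = −2·96 + 7·28
4 = 7·412 − 30·96
4 = −30·508 + 37·412
So 4 = (-30)·508 + (37)·412.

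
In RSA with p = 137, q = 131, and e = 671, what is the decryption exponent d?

6271

φ(n) = (p−1)(q−1) = 136·130 = 17680.
Need d with 671·d ≡ 1 (mod 17680). Apply the extended Euclidean algorithm:
17680 = 26·671 + 234
671 = 2·234 + 203
234 = 1·203 + 31
203 = 6·31 + 17
31 = 1·17 + 14
17 = 1·14 + 3
14 = 4·3 + 2
3 = 1·2 + 1
2 = 2·1 + 0
Back-substitute:
1 = 3 − 2
1 = −14 + 5·3
1 = 5·17 − 6·14
1 = −6·31 + 11·17
1 = 11·203 − 72·31
1 = −72·234 + 83·203
1 = 83·671 − 238·234
1 = −238·17680 + 6271·671
So 671·6271 ≡ 1 (mod 17680), hence d = 6271.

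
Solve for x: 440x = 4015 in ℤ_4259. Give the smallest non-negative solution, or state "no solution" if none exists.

First find gcd(440, 4259):
4259 = 9×440 + 299
440 = 1×299 + 141
299 = 2×141 + 17
141 = 8×17 + 5
17 = 3×5 + 2
5 = 2×2 + 1
2 = 2×1 + 0
gcd = 1, so a unique solution mod 4259 exists.
Back-substitute for the Bézout coefficients:
1 = 5 − 2·2
1 = −2·17 + 7·5
1 = 7·141 − 58·17
1 = −58·299 + 123·141
1 = 123·440 − 181·299
1 = −181·4259 + 1752·440
So 440·(1752) ≡ 1 (mod 4259), giving 440⁻¹ ≡ 1752.
x ≡ 440⁻¹·4015 ≡ 1752·4015 ≡ 2671 (mod 4259).

2671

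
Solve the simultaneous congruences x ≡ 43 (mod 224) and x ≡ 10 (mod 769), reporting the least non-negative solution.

49995

Write x = 43 + 224·k. Then 224·k ≡ 10 − 43 ≡ 736 (mod 769).
Need 224⁻¹ mod 769. Extended Euclid on (769, 224):
769 = 3×224 + 97
224 = 2×97 + 30
97 = 3×30 + 7
30 = 4×7 + 2
7 = 3×2 + 1
2 = 2×1 + 0
Back-substitute:
1 = 7 − 3·2
1 = −3·30 + 13·7
1 = 13·97 − 42·30
1 = −42·224 + 97·97
1 = 97·769 − 333·224
224⁻¹ ≡ 436 (mod 769), so k ≡ 436·736 ≡ 223 (mod 769).
x = 43 + 224·223 = 49995.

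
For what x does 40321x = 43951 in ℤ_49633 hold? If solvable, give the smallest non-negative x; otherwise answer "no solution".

12185

First find gcd(40321, 49633):
49633 = 1×40321 + 9312
40321 = 4×9312 + 3073
9312 = 3×3073 + 93
3073 = 33×93 + 4
93 = 23×4 + 1
4 = 4×1 + 0
gcd = 1, so a unique solution mod 49633 exists.
Back-substitute for the Bézout coefficients:
1 = 93 − 23·4
1 = −23·3073 + 760·93
1 = 760·9312 − 2303·3073
1 = −2303·40321 + 9972·9312
1 = 9972·49633 − 12275·40321
So 40321·(-12275) ≡ 1 (mod 49633), giving 40321⁻¹ ≡ 37358.
x ≡ 40321⁻¹·43951 ≡ 37358·43951 ≡ 12185 (mod 49633).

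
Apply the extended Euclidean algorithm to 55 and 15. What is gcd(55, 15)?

5

Euclidean algorithm:
55 = 3*15 + 10
15 = 1*10 + 5
10 = 2*5 + 0
gcd(55, 15) = 5.
Working backward:
5 = 15 − 10
5 = −55 + 4·15
So 5 = (-1)·55 + (4)·15.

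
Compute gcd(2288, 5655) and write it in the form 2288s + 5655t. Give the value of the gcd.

13

Apply Euclid's algorithm to 5655 and 2288:
5655 = 2·2288 + 1079
2288 = 2·1079 + 130
1079 = 8·130 + 39
130 = 3·39 + 13
39 = 3·13 + 0
gcd(2288, 5655) = 13.
Express as a combination:
13 = 130 − 3·39
13 = −3·1079 + 25·130
13 = 25·2288 − 53·1079
13 = −53·5655 + 131·2288
So 13 = (-53)·5655 + (131)·2288.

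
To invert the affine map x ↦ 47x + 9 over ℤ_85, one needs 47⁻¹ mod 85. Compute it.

38

Apply the Euclidean algorithm to 85 and 47:
85 = 1*47 + 38
47 = 1*38 + 9
38 = 4*9 + 2
9 = 4*2 + 1
2 = 2*1 + 0
The gcd is 1. Working backward:
1 = 9 − 4·2
1 = −4·38 + 17·9
1 = 17·47 − 21·38
1 = −21·85 + 38·47
So 47·38 ≡ 1 (mod 85).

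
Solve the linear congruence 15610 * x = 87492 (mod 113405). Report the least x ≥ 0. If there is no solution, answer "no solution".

gcd(15610, 113405):
113405 = 7×15610 + 4135
15610 = 3×4135 + 3205
4135 = 1×3205 + 930
3205 = 3×930 + 415
930 = 2×415 + 100
415 = 4×100 + 15
100 = 6×15 + 10
15 = 1×10 + 5
10 = 2×5 + 0
gcd = 5, but 5 ∤ 87492, so the congruence has no solution.

no solution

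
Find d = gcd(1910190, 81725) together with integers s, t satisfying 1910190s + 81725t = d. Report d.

5

Euclidean algorithm:
1910190 = 23×81725 + 30515
81725 = 2×30515 + 20695
30515 = 1×20695 + 9820
20695 = 2×9820 + 1055
9820 = 9×1055 + 325
1055 = 3×325 + 80
325 = 4×80 + 5
80 = 16×5 + 0
gcd(1910190, 81725) = 5.
Working backward:
5 = 325 − 4·80
5 = −4·1055 + 13·325
5 = 13·9820 − 121·1055
5 = −121·20695 + 255·9820
5 = 255·30515 − 376·20695
5 = −376·81725 + 1007·30515
5 = 1007·1910190 − 23537·81725
So 5 = (1007)·1910190 + (-23537)·81725.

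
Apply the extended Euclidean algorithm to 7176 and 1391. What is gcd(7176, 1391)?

Euclidean algorithm:
7176 = 5·1391 + 221
1391 = 6·221 + 65
221 = 3·65 + 26
65 = 2·26 + 13
26 = 2·13 + 0
gcd(7176, 1391) = 13.
Working backward:
13 = 65 − 2·26
13 = −2·221 + 7·65
13 = 7·1391 − 44·221
13 = −44·7176 + 227·1391
So 13 = (-44)·7176 + (227)·1391.

13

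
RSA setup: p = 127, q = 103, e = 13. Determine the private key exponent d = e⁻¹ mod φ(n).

φ(n) = (p−1)(q−1) = 126·102 = 12852.
Need d with 13·d ≡ 1 (mod 12852). Apply the extended Euclidean algorithm:
12852 = 988×13 + 8
13 = 1×8 + 5
8 = 1×5 + 3
5 = 1×3 + 2
3 = 1×2 + 1
2 = 2×1 + 0
Back-substitute:
1 = 3 − 2
1 = −5 + 2·3
1 = 2·8 − 3·5
1 = −3·13 + 5·8
1 = 5·12852 − 4943·13
So 13·(-4943) ≡ 1 (mod 12852), hence d ≡ -4943 ≡ 7909 (mod 12852).

7909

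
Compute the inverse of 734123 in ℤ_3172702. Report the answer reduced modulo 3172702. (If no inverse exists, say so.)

no inverse exists

Compute gcd(734123, 3172702):
3172702 = 4×734123 + 236210
734123 = 3×236210 + 25493
236210 = 9×25493 + 6773
25493 = 3×6773 + 5174
6773 = 1×5174 + 1599
5174 = 3×1599 + 377
1599 = 4×377 + 91
377 = 4×91 + 13
91 = 7×13 + 0
gcd(734123, 3172702) = 13 ≠ 1, so 734123 has no multiplicative inverse modulo 3172702.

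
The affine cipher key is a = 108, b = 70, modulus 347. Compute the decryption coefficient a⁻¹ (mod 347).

gcd(347, 108) by repeated division:
347 = 3·108 + 23
108 = 4·23 + 16
23 = 1·16 + 7
16 = 2·7 + 2
7 = 3·2 + 1
2 = 2·1 + 0
Since gcd(108, 347) = 1, back-substitute to write 1 as a combination:
1 = 7 − 3·2
1 = −3·16 + 7·7
1 = 7·23 − 10·16
1 = −10·108 + 47·23
1 = 47·347 − 151·108
Thus 108·(-151) ≡ 1 (mod 347); reducing, -151 mod 347 = 196.

196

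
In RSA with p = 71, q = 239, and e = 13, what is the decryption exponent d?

14097

φ(n) = (p−1)(q−1) = 70·238 = 16660.
Need d with 13·d ≡ 1 (mod 16660). Apply the extended Euclidean algorithm:
16660 = 1281*13 + 7
13 = 1*7 + 6
7 = 1*6 + 1
6 = 6*1 + 0
Back-substitute:
1 = 7 − 6
1 = −13 + 2·7
1 = 2·16660 − 2563·13
So 13·(-2563) ≡ 1 (mod 16660), hence d ≡ -2563 ≡ 14097 (mod 16660).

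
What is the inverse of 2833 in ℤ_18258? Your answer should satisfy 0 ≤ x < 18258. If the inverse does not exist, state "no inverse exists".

2275

Extended Euclidean algorithm:
18258 = 6·2833 + 1260
2833 = 2·1260 + 313
1260 = 4·313 + 8
313 = 39·8 + 1
8 = 8·1 + 0
Since gcd(2833, 18258) = 1, back-substitute to write 1 as a combination:
1 = 313 − 39·8
1 = −39·1260 + 157·313
1 = 157·2833 − 353·1260
1 = −353·18258 + 2275·2833
So 2833·2275 ≡ 1 (mod 18258).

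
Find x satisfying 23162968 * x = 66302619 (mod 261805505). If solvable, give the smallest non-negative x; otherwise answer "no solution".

76737763

First find gcd(23162968, 261805505):
261805505 = 11·23162968 + 7012857
23162968 = 3·7012857 + 2124397
7012857 = 3·2124397 + 639666
2124397 = 3·639666 + 205399
639666 = 3·205399 + 23469
205399 = 8·23469 + 17647
23469 = 1·17647 + 5822
17647 = 3·5822 + 181
5822 = 32·181 + 30
181 = 6·30 + 1
30 = 30·1 + 0
gcd = 1, so a unique solution mod 261805505 exists.
Back-substitute for the Bézout coefficients:
1 = 181 − 6·30
1 = −6·5822 + 193·181
1 = 193·17647 − 585·5822
1 = −585·23469 + 778·17647
1 = 778·205399 − 6809·23469
1 = −6809·639666 + 21205·205399
1 = 21205·2124397 − 70424·639666
1 = −70424·7012857 + 232477·2124397
1 = 232477·23162968 − 767855·7012857
1 = −767855·261805505 + 8678882·23162968
So 23162968·(8678882) ≡ 1 (mod 261805505), giving 23162968⁻¹ ≡ 8678882.
x ≡ 23162968⁻¹·66302619 ≡ 8678882·66302619 ≡ 76737763 (mod 261805505).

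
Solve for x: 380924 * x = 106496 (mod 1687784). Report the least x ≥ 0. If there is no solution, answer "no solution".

335028

First find gcd(380924, 1687784):
1687784 = 4*380924 + 164088
380924 = 2*164088 + 52748
164088 = 3*52748 + 5844
52748 = 9*5844 + 152
5844 = 38*152 + 68
152 = 2*68 + 16
68 = 4*16 + 4
16 = 4*4 + 0
gcd = 4 and 4 | 106496, so solutions exist. Divide through by 4: 95231x ≡ 26624 (mod 421946).
Now find 95231⁻¹ mod 421946:
421946 = 4*95231 + 41022
95231 = 2*41022 + 13187
41022 = 3*13187 + 1461
13187 = 9*1461 + 38
1461 = 38*38 + 17
38 = 2*17 + 4
17 = 4*4 + 1
4 = 4*1 + 0
Back-substitute:
1 = 17 − 4·4
1 = −4·38 + 9·17
1 = 9·1461 − 346·38
1 = −346·13187 + 3123·1461
1 = 3123·41022 − 9715·13187
1 = −9715·95231 + 22553·41022
1 = 22553·421946 − 99927·95231
So 95231·(-99927) ≡ 1 (mod 421946), i.e. 95231⁻¹ ≡ 322019.
Then x ≡ 322019·26624 ≡ 335028 (mod 421946); the smallest non-negative solution is x = 335028.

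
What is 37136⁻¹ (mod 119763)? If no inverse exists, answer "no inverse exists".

64877

gcd(119763, 37136) by repeated division:
119763 = 3*37136 + 8355
37136 = 4*8355 + 3716
8355 = 2*3716 + 923
3716 = 4*923 + 24
923 = 38*24 + 11
24 = 2*11 + 2
11 = 5*2 + 1
2 = 2*1 + 0
The gcd is 1. Working backward:
1 = 11 − 5·2
1 = −5·24 + 11·11
1 = 11·923 − 423·24
1 = −423·3716 + 1703·923
1 = 1703·8355 − 3829·3716
1 = −3829·37136 + 17019·8355
1 = 17019·119763 − 54886·37136
So 37136·(-54886) ≡ 1 (mod 119763), and -54886 ≡ 64877 (mod 119763).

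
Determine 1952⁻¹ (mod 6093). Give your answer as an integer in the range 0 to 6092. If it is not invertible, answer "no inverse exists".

4679

Run Euclid on (6093, 1952):
6093 = 3*1952 + 237
1952 = 8*237 + 56
237 = 4*56 + 13
56 = 4*13 + 4
13 = 3*4 + 1
4 = 4*1 + 0
gcd = 1, so the inverse exists. Back-substitute:
1 = 13 − 3·4
1 = −3·56 + 13·13
1 = 13·237 − 55·56
1 = −55·1952 + 453·237
1 = 453·6093 − 1414·1952
So 1952·(-1414) ≡ 1 (mod 6093), and -1414 ≡ 4679 (mod 6093).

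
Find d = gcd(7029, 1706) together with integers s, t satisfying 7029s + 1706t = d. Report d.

1

Apply Euclid's algorithm to 7029 and 1706:
7029 = 4×1706 + 205
1706 = 8×205 + 66
205 = 3×66 + 7
66 = 9×7 + 3
7 = 2×3 + 1
3 = 3×1 + 0
gcd(7029, 1706) = 1.
Express as a combination:
1 = 7 − 2·3
1 = −2·66 + 19·7
1 = 19·205 − 59·66
1 = −59·1706 + 491·205
1 = 491·7029 − 2023·1706
So 1 = (491)·7029 + (-2023)·1706.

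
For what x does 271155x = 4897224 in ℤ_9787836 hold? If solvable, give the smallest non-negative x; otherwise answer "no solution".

1374080

First find gcd(271155, 9787836):
9787836 = 36×271155 + 26256
271155 = 10×26256 + 8595
26256 = 3×8595 + 471
8595 = 18×471 + 117
471 = 4×117 + 3
117 = 39×3 + 0
gcd = 3 and 3 | 4897224, so solutions exist. Divide through by 3: 90385x ≡ 1632408 (mod 3262612).
Now find 90385⁻¹ mod 3262612:
3262612 = 36×90385 + 8752
90385 = 10×8752 + 2865
8752 = 3×2865 + 157
2865 = 18×157 + 39
157 = 4×39 + 1
39 = 39×1 + 0
Back-substitute:
1 = 157 − 4·39
1 = −4·2865 + 73·157
1 = 73·8752 − 223·2865
1 = −223·90385 + 2303·8752
1 = 2303·3262612 − 83131·90385
So 90385·(-83131) ≡ 1 (mod 3262612), i.e. 90385⁻¹ ≡ 3179481.
Then x ≡ 3179481·1632408 ≡ 1374080 (mod 3262612); the smallest non-negative solution is x = 1374080.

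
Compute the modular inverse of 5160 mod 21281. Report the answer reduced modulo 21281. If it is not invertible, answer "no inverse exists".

20617

Apply the Euclidean algorithm to 21281 and 5160:
21281 = 4·5160 + 641
5160 = 8·641 + 32
641 = 20·32 + 1
32 = 32·1 + 0
The gcd is 1. Working backward:
1 = 641 − 20·32
1 = −20·5160 + 161·641
1 = 161·21281 − 664·5160
So 5160·(-664) ≡ 1 (mod 21281), and -664 ≡ 20617 (mod 21281).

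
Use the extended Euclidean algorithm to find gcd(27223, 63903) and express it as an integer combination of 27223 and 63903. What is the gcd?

7

Euclidean algorithm:
63903 = 2*27223 + 9457
27223 = 2*9457 + 8309
9457 = 1*8309 + 1148
8309 = 7*1148 + 273
1148 = 4*273 + 56
273 = 4*56 + 49
56 = 1*49 + 7
49 = 7*7 + 0
gcd(27223, 63903) = 7.
Express as a combination:
7 = 56 − 49
7 = −273 + 5·56
7 = 5·1148 − 21·273
7 = −21·8309 + 152·1148
7 = 152·9457 − 173·8309
7 = −173·27223 + 498·9457
7 = 498·63903 − 1169·27223
So 7 = (498)·63903 + (-1169)·27223.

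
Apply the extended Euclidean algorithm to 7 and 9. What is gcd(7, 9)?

Apply Euclid's algorithm to 9 and 7:
9 = 1×7 + 2
7 = 3×2 + 1
2 = 2×1 + 0
gcd(7, 9) = 1.
Working backward:
1 = 7 − 3·2
1 = −3·9 + 4·7
So 1 = (-3)·9 + (4)·7.

1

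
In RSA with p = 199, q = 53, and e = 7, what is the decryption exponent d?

φ(n) = (p−1)(q−1) = 198·52 = 10296.
Need d with 7·d ≡ 1 (mod 10296). Apply the extended Euclidean algorithm:
10296 = 1470·7 + 6
7 = 1·6 + 1
6 = 6·1 + 0
Back-substitute:
1 = 7 − 6
1 = −10296 + 1471·7
So 7·1471 ≡ 1 (mod 10296), hence d = 1471.

1471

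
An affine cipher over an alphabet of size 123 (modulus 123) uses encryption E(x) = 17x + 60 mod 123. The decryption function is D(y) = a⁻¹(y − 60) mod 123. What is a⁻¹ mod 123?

Apply the Euclidean algorithm to 123 and 17:
123 = 7*17 + 4
17 = 4*4 + 1
4 = 4*1 + 0
Since gcd(17, 123) = 1, back-substitute to write 1 as a combination:
1 = 17 − 4·4
1 = −4·123 + 29·17
So 17·29 ≡ 1 (mod 123).

29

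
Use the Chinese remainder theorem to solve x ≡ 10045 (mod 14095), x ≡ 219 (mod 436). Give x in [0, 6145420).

Write x = 10045 + 14095·k. Then 14095·k ≡ 219 − 10045 ≡ 202 (mod 436).
Need 14095⁻¹ mod 436. Extended Euclid on (436, 143):
436 = 3·143 + 7
143 = 20·7 + 3
7 = 2·3 + 1
3 = 3·1 + 0
Back-substitute:
1 = 7 − 2·3
1 = −2·143 + 41·7
1 = 41·436 − 125·143
14095⁻¹ ≡ 311 (mod 436), so k ≡ 311·202 ≡ 38 (mod 436).
x = 10045 + 14095·38 = 545655.

545655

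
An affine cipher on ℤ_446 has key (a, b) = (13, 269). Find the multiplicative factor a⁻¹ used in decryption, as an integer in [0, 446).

103

Apply the Euclidean algorithm to 446 and 13:
446 = 34*13 + 4
13 = 3*4 + 1
4 = 4*1 + 0
The gcd is 1. Working backward:
1 = 13 − 3·4
1 = −3·446 + 103·13
So 13·103 ≡ 1 (mod 446).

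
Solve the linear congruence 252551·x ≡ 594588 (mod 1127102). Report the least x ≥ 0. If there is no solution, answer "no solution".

First find gcd(252551, 1127102):
1127102 = 4·252551 + 116898
252551 = 2·116898 + 18755
116898 = 6·18755 + 4368
18755 = 4·4368 + 1283
4368 = 3·1283 + 519
1283 = 2·519 + 245
519 = 2·245 + 29
245 = 8·29 + 13
29 = 2·13 + 3
13 = 4·3 + 1
3 = 3·1 + 0
gcd = 1, so a unique solution mod 1127102 exists.
Back-substitute for the Bézout coefficients:
1 = 13 − 4·3
1 = −4·29 + 9·13
1 = 9·245 − 76·29
1 = −76·519 + 161·245
1 = 161·1283 − 398·519
1 = −398·4368 + 1355·1283
1 = 1355·18755 − 5818·4368
1 = −5818·116898 + 36263·18755
1 = 36263·252551 − 78344·116898
1 = −78344·1127102 + 349639·252551
So 252551·(349639) ≡ 1 (mod 1127102), giving 252551⁻¹ ≡ 349639.
x ≡ 252551⁻¹·594588 ≡ 349639·594588 ≡ 571138 (mod 1127102).

571138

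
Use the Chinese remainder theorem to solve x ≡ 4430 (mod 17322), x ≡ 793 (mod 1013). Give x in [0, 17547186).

Write x = 4430 + 17322·k. Then 17322·k ≡ 793 − 4430 ≡ 415 (mod 1013).
Need 17322⁻¹ mod 1013. Extended Euclid on (1013, 101):
1013 = 10*101 + 3
101 = 33*3 + 2
3 = 1*2 + 1
2 = 2*1 + 0
Back-substitute:
1 = 3 − 2
1 = −101 + 34·3
1 = 34·1013 − 341·101
17322⁻¹ ≡ 672 (mod 1013), so k ≡ 672·415 ≡ 305 (mod 1013).
x = 4430 + 17322·305 = 5287640.

5287640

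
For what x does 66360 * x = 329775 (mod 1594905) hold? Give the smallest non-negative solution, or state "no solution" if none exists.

104241

First find gcd(66360, 1594905):
1594905 = 24*66360 + 2265
66360 = 29*2265 + 675
2265 = 3*675 + 240
675 = 2*240 + 195
240 = 1*195 + 45
195 = 4*45 + 15
45 = 3*15 + 0
gcd = 15 and 15 | 329775, so solutions exist. Divide through by 15: 4424x ≡ 21985 (mod 106327).
Now find 4424⁻¹ mod 106327:
106327 = 24*4424 + 151
4424 = 29*151 + 45
151 = 3*45 + 16
45 = 2*16 + 13
16 = 1*13 + 3
13 = 4*3 + 1
3 = 3*1 + 0
Back-substitute:
1 = 13 − 4·3
1 = −4·16 + 5·13
1 = 5·45 − 14·16
1 = −14·151 + 47·45
1 = 47·4424 − 1377·151
1 = −1377·106327 + 33095·4424
So 4424⁻¹ ≡ 33095 (mod 106327).
Then x ≡ 33095·21985 ≡ 104241 (mod 106327); the smallest non-negative solution is x = 104241.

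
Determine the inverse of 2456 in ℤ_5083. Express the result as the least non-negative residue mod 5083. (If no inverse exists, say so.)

Run Euclid on (5083, 2456):
5083 = 2·2456 + 171
2456 = 14·171 + 62
171 = 2·62 + 47
62 = 1·47 + 15
47 = 3·15 + 2
15 = 7·2 + 1
2 = 2·1 + 0
Since gcd(2456, 5083) = 1, back-substitute to write 1 as a combination:
1 = 15 − 7·2
1 = −7·47 + 22·15
1 = 22·62 − 29·47
1 = −29·171 + 80·62
1 = 80·2456 − 1149·171
1 = −1149·5083 + 2378·2456
So 2456·2378 ≡ 1 (mod 5083).

2378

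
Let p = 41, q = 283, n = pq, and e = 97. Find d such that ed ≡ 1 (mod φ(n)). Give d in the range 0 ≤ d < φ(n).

5233

φ(n) = (p−1)(q−1) = 40·282 = 11280.
Need d with 97·d ≡ 1 (mod 11280). Apply the extended Euclidean algorithm:
11280 = 116×97 + 28
97 = 3×28 + 13
28 = 2×13 + 2
13 = 6×2 + 1
2 = 2×1 + 0
Back-substitute:
1 = 13 − 6·2
1 = −6·28 + 13·13
1 = 13·97 − 45·28
1 = −45·11280 + 5233·97
So 97·5233 ≡ 1 (mod 11280), hence d = 5233.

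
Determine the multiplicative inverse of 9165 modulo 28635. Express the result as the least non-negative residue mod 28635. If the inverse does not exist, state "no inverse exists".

no inverse exists

Euclidean algorithm on 28635, 9165:
28635 = 3*9165 + 1140
9165 = 8*1140 + 45
1140 = 25*45 + 15
45 = 3*15 + 0
Since gcd = 15 > 1, 9165 is not a unit mod 28635.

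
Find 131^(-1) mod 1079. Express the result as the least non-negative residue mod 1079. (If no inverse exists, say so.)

Apply the Euclidean algorithm to 1079 and 131:
1079 = 8·131 + 31
131 = 4·31 + 7
31 = 4·7 + 3
7 = 2·3 + 1
3 = 3·1 + 0
The gcd is 1. Working backward:
1 = 7 − 2·3
1 = −2·31 + 9·7
1 = 9·131 − 38·31
1 = −38·1079 + 313·131
So 131·313 ≡ 1 (mod 1079).

313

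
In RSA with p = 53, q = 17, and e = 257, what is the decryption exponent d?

φ(n) = (p−1)(q−1) = 52·16 = 832.
Need d with 257·d ≡ 1 (mod 832). Apply the extended Euclidean algorithm:
832 = 3·257 + 61
257 = 4·61 + 13
61 = 4·13 + 9
13 = 1·9 + 4
9 = 2·4 + 1
4 = 4·1 + 0
Back-substitute:
1 = 9 − 2·4
1 = −2·13 + 3·9
1 = 3·61 − 14·13
1 = −14·257 + 59·61
1 = 59·832 − 191·257
So 257·(-191) ≡ 1 (mod 832), hence d ≡ -191 ≡ 641 (mod 832).

641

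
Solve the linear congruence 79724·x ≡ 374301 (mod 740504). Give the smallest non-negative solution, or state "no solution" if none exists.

no solution

gcd(79724, 740504):
740504 = 9·79724 + 22988
79724 = 3·22988 + 10760
22988 = 2·10760 + 1468
10760 = 7·1468 + 484
1468 = 3·484 + 16
484 = 30·16 + 4
16 = 4·4 + 0
gcd = 4, but 4 ∤ 374301, so the congruence has no solution.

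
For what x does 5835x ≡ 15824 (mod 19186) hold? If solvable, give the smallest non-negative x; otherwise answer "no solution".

First find gcd(5835, 19186):
19186 = 3*5835 + 1681
5835 = 3*1681 + 792
1681 = 2*792 + 97
792 = 8*97 + 16
97 = 6*16 + 1
16 = 16*1 + 0
gcd = 1, so a unique solution mod 19186 exists.
Back-substitute for the Bézout coefficients:
1 = 97 − 6·16
1 = −6·792 + 49·97
1 = 49·1681 − 104·792
1 = −104·5835 + 361·1681
1 = 361·19186 − 1187·5835
So 5835·(-1187) ≡ 1 (mod 19186), giving 5835⁻¹ ≡ 17999.
x ≡ 5835⁻¹·15824 ≡ 17999·15824 ≡ 6 (mod 19186).

6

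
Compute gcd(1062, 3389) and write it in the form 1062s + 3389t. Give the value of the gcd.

1

Euclidean algorithm:
3389 = 3·1062 + 203
1062 = 5·203 + 47
203 = 4·47 + 15
47 = 3·15 + 2
15 = 7·2 + 1
2 = 2·1 + 0
gcd(1062, 3389) = 1.
Express as a combination:
1 = 15 − 7·2
1 = −7·47 + 22·15
1 = 22·203 − 95·47
1 = −95·1062 + 497·203
1 = 497·3389 − 1586·1062
So 1 = (497)·3389 + (-1586)·1062.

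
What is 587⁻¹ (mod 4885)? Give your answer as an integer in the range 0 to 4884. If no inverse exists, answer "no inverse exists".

Extended Euclidean algorithm:
4885 = 8×587 + 189
587 = 3×189 + 20
189 = 9×20 + 9
20 = 2×9 + 2
9 = 4×2 + 1
2 = 2×1 + 0
Since gcd(587, 4885) = 1, back-substitute to write 1 as a combination:
1 = 9 − 4·2
1 = −4·20 + 9·9
1 = 9·189 − 85·20
1 = −85·587 + 264·189
1 = 264·4885 − 2197·587
Hence 587⁻¹ ≡ -2197 ≡ 2688 (mod 4885).

2688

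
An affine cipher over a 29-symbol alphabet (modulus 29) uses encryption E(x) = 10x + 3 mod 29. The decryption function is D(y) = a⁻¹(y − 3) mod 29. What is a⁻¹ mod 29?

3

gcd(29, 10) by repeated division:
29 = 2×10 + 9
10 = 1×9 + 1
9 = 9×1 + 0
Since gcd(10, 29) = 1, back-substitute to write 1 as a combination:
1 = 10 − 9
1 = −29 + 3·10
So 10·3 ≡ 1 (mod 29).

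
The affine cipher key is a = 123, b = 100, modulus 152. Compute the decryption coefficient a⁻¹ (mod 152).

131

gcd(152, 123) by repeated division:
152 = 1·123 + 29
123 = 4·29 + 7
29 = 4·7 + 1
7 = 7·1 + 0
The gcd is 1. Working backward:
1 = 29 − 4·7
1 = −4·123 + 17·29
1 = 17·152 − 21·123
Thus 123·(-21) ≡ 1 (mod 152); reducing, -21 mod 152 = 131.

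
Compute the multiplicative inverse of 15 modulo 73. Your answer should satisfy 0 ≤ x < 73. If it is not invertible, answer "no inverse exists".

gcd(73, 15) by repeated division:
73 = 4*15 + 13
15 = 1*13 + 2
13 = 6*2 + 1
2 = 2*1 + 0
gcd = 1, so the inverse exists. Back-substitute:
1 = 13 − 6·2
1 = −6·15 + 7·13
1 = 7·73 − 34·15
Thus 15·(-34) ≡ 1 (mod 73); reducing, -34 mod 73 = 39.

39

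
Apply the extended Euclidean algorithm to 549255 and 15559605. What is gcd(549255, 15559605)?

Repeated division:
15559605 = 28×549255 + 180465
549255 = 3×180465 + 7860
180465 = 22×7860 + 7545
7860 = 1×7545 + 315
7545 = 23×315 + 300
315 = 1×300 + 15
300 = 20×15 + 0
gcd(549255, 15559605) = 15.
Express as a combination:
15 = 315 − 300
15 = −7545 + 24·315
15 = 24·7860 − 25·7545
15 = −25·180465 + 574·7860
15 = 574·549255 − 1747·180465
15 = −1747·15559605 + 49490·549255
So 15 = (-1747)·15559605 + (49490)·549255.

15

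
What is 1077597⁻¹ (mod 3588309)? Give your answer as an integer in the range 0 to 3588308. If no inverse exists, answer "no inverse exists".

Compute gcd(1077597, 3588309):
3588309 = 3×1077597 + 355518
1077597 = 3×355518 + 11043
355518 = 32×11043 + 2142
11043 = 5×2142 + 333
2142 = 6×333 + 144
333 = 2×144 + 45
144 = 3×45 + 9
45 = 5×9 + 0
The gcd is 9, not 1, hence no inverse exists.

no inverse exists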